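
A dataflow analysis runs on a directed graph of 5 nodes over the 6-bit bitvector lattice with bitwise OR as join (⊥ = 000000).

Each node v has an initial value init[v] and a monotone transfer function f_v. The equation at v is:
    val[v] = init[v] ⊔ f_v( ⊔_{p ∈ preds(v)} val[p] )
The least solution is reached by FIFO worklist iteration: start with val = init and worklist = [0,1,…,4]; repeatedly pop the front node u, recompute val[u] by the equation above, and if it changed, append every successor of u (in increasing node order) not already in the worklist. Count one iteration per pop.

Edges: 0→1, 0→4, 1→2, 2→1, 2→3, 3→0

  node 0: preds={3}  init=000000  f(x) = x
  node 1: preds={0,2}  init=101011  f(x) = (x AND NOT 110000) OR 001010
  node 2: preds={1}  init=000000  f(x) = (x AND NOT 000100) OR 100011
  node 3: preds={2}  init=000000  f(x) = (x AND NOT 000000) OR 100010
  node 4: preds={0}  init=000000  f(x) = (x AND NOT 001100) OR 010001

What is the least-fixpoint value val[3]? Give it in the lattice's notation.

Trace (9 dequeues):
  [1] u=0 | in 000000 | out 000000 | ==
  [2] u=1 | in 000000 | out 101011 | ==
  [3] u=2 | in 101011 | out 101011 | prev 000000 | push {1}
  [4] u=3 | in 101011 | out 101011 | prev 000000 | push {0}
  [5] u=4 | in 000000 | out 010001 | prev 000000 | push {}
  [6] u=1 | in 101011 | out 101011 | ==
  [7] u=0 | in 101011 | out 101011 | prev 000000 | push {1,4}
  [8] u=1 | in 101011 | out 101011 | ==
  [9] u=4 | in 101011 | out 110011 | prev 010001 | push {}

Converged values:
  [0] 101011
  [1] 101011
  [2] 101011
  [3] 101011
  [4] 110011

101011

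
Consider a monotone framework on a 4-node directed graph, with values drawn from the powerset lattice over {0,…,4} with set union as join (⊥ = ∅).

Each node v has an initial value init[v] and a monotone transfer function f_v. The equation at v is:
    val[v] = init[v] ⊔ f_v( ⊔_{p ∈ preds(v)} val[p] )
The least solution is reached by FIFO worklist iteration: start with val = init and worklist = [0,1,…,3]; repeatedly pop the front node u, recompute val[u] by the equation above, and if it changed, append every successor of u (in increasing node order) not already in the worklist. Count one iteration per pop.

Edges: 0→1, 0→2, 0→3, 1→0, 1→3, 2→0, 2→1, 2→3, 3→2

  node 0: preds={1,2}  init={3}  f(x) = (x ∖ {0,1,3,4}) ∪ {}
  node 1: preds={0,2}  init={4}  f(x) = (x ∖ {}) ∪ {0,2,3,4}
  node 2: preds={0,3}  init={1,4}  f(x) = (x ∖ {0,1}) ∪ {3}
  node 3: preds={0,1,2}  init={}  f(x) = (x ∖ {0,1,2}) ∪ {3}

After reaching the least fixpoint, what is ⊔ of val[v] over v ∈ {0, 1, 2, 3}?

{0,1,2,3,4}

Trace (10 dequeues):
  [1] u=0 | in {1,4} | out {3} | ==
  [2] u=1 | in {1,3,4} | out {0,1,2,3,4} | prev {4} | push {0}
  [3] u=2 | in {3} | out {1,3,4} | prev {1,4} | push {1}
  [4] u=3 | in {0,1,2,3,4} | out {3,4} | prev {} | push {2}
  [5] u=0 | in {0,1,2,3,4} | out {2,3} | prev {3} | push {3}
  [6] u=1 | in {1,2,3,4} | out {0,1,2,3,4} | ==
  [7] u=2 | in {2,3,4} | out {1,2,3,4} | prev {1,3,4} | push {0,1}
  [8] u=3 | in {0,1,2,3,4} | out {3,4} | ==
  [9] u=0 | in {0,1,2,3,4} | out {2,3} | ==
  [10] u=1 | in {1,2,3,4} | out {0,1,2,3,4} | ==

Converged values:
  [0] {2,3}
  [1] {0,1,2,3,4}
  [2] {1,2,3,4}
  [3] {3,4}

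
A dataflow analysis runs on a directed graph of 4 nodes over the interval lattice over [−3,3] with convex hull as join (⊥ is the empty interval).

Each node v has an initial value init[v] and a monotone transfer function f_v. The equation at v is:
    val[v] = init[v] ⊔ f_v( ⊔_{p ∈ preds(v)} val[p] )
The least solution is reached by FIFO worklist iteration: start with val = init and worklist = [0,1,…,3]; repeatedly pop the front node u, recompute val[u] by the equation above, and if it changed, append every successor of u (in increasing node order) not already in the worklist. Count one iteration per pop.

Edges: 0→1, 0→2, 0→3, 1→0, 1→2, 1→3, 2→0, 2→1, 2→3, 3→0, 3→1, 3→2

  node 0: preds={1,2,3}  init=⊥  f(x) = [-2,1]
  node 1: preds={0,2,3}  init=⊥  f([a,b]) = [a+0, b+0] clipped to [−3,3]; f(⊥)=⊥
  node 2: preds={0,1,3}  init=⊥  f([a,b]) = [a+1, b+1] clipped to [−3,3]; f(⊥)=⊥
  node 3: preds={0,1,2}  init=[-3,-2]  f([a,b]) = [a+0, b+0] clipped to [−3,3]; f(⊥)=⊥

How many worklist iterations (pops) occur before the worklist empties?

13

Worklist (13 pops):
  #1 pop 0: in=[-3,-2] → [-2,1] (was ⊥); enqueue []
  #2 pop 1: in=[-3,1] → [-3,1] (was ⊥); enqueue [0]
  #3 pop 2: in=[-3,1] → [-2,2] (was ⊥); enqueue [1]
  #4 pop 3: in=[-3,2] → [-3,2] (was [-3,-2]); enqueue [2]
  #5 pop 0: in=[-3,2] → [-2,1] (no change)
  #6 pop 1: in=[-3,2] → [-3,2] (was [-3,1]); enqueue [0,3]
  #7 pop 2: in=[-3,2] → [-2,3] (was [-2,2]); enqueue [1]
  #8 pop 0: in=[-3,3] → [-2,1] (no change)
  #9 pop 3: in=[-3,3] → [-3,3] (was [-3,2]); enqueue [0,2]
  #10 pop 1: in=[-3,3] → [-3,3] (was [-3,2]); enqueue [3]
  #11 pop 0: in=[-3,3] → [-2,1] (no change)
  #12 pop 2: in=[-3,3] → [-2,3] (no change)
  #13 pop 3: in=[-3,3] → [-3,3] (no change)

Fixpoint:
  val[0] = [-2,1]
  val[1] = [-3,3]
  val[2] = [-2,3]
  val[3] = [-3,3]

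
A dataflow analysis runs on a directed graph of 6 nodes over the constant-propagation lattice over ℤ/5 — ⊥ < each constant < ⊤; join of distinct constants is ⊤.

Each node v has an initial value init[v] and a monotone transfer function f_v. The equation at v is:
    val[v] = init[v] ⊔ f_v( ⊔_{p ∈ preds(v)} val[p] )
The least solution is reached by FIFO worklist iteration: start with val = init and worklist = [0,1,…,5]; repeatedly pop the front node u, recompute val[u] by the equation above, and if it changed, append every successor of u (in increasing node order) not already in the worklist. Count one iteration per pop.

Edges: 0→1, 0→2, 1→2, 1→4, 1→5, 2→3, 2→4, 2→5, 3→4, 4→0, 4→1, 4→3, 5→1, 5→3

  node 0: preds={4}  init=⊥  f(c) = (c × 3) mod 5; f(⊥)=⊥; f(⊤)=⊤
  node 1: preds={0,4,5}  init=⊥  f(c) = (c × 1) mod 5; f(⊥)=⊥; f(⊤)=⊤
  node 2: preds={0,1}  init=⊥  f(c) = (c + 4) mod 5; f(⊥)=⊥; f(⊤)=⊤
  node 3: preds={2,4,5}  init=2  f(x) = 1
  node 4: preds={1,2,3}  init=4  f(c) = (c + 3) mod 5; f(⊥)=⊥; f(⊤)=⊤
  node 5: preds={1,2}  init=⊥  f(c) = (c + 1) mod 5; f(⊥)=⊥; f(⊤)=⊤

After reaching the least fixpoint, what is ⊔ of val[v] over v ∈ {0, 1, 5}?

⊤

Worklist (10 pops):
  #1 pop 0: in=4 → 2 (was ⊥); enqueue []
  #2 pop 1: in=⊤ → ⊤ (was ⊥); enqueue []
  #3 pop 2: in=⊤ → ⊤ (was ⊥); enqueue []
  #4 pop 3: in=⊤ → ⊤ (was 2); enqueue []
  #5 pop 4: in=⊤ → ⊤ (was 4); enqueue [0,1,3]
  #6 pop 5: in=⊤ → ⊤ (was ⊥); enqueue []
  #7 pop 0: in=⊤ → ⊤ (was 2); enqueue [2]
  #8 pop 1: in=⊤ → ⊤ (no change)
  #9 pop 3: in=⊤ → ⊤ (no change)
  #10 pop 2: in=⊤ → ⊤ (no change)

Fixpoint:
  val[0] = ⊤
  val[1] = ⊤
  val[2] = ⊤
  val[3] = ⊤
  val[4] = ⊤
  val[5] = ⊤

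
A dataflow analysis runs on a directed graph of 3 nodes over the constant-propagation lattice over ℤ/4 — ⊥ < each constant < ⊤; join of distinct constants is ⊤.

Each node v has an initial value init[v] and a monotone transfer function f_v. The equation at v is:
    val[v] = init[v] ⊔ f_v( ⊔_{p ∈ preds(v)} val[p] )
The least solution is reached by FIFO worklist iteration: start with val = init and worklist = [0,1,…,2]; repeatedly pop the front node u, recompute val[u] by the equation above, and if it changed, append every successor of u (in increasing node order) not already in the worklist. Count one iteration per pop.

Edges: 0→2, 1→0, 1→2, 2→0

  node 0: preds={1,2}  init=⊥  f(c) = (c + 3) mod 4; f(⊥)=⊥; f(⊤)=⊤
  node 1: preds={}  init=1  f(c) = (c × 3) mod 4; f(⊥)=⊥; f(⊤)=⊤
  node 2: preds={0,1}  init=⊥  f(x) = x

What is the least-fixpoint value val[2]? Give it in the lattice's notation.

Worklist (5 pops):
  #1 pop 0: in=1 → 0 (was ⊥); enqueue []
  #2 pop 1: in=⊥ → 1 (no change)
  #3 pop 2: in=⊤ → ⊤ (was ⊥); enqueue [0]
  #4 pop 0: in=⊤ → ⊤ (was 0); enqueue [2]
  #5 pop 2: in=⊤ → ⊤ (no change)

Fixpoint:
  val[0] = ⊤
  val[1] = 1
  val[2] = ⊤

⊤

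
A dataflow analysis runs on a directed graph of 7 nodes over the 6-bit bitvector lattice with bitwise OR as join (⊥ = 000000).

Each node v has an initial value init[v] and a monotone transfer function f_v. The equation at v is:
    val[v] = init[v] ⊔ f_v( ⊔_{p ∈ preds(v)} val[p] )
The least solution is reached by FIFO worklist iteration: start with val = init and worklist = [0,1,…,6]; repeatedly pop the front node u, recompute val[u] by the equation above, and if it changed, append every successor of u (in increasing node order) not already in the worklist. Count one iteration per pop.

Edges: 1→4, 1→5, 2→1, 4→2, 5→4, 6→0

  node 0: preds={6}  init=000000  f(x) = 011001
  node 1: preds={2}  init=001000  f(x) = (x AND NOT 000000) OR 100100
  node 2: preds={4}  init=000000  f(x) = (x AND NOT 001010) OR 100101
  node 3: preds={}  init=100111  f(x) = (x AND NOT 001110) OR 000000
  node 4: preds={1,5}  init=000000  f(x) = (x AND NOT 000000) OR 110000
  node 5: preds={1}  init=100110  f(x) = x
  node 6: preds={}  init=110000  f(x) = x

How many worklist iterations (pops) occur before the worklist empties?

Worklist (16 pops):
  #1 pop 0: in=110000 → 011001 (was 000000); enqueue []
  #2 pop 1: in=000000 → 101100 (was 001000); enqueue []
  #3 pop 2: in=000000 → 100101 (was 000000); enqueue [1]
  #4 pop 3: in=000000 → 100111 (no change)
  #5 pop 4: in=101110 → 111110 (was 000000); enqueue [2]
  #6 pop 5: in=101100 → 101110 (was 100110); enqueue [4]
  #7 pop 6: in=000000 → 110000 (no change)
  #8 pop 1: in=100101 → 101101 (was 101100); enqueue [5]
  #9 pop 2: in=111110 → 110101 (was 100101); enqueue [1]
  #10 pop 4: in=101111 → 111111 (was 111110); enqueue [2]
  #11 pop 5: in=101101 → 101111 (was 101110); enqueue [4]
  #12 pop 1: in=110101 → 111101 (was 101101); enqueue [5]
  #13 pop 2: in=111111 → 110101 (no change)
  #14 pop 4: in=111111 → 111111 (no change)
  #15 pop 5: in=111101 → 111111 (was 101111); enqueue [4]
  #16 pop 4: in=111111 → 111111 (no change)

Fixpoint:
  val[0] = 011001
  val[1] = 111101
  val[2] = 110101
  val[3] = 100111
  val[4] = 111111
  val[5] = 111111
  val[6] = 110000

16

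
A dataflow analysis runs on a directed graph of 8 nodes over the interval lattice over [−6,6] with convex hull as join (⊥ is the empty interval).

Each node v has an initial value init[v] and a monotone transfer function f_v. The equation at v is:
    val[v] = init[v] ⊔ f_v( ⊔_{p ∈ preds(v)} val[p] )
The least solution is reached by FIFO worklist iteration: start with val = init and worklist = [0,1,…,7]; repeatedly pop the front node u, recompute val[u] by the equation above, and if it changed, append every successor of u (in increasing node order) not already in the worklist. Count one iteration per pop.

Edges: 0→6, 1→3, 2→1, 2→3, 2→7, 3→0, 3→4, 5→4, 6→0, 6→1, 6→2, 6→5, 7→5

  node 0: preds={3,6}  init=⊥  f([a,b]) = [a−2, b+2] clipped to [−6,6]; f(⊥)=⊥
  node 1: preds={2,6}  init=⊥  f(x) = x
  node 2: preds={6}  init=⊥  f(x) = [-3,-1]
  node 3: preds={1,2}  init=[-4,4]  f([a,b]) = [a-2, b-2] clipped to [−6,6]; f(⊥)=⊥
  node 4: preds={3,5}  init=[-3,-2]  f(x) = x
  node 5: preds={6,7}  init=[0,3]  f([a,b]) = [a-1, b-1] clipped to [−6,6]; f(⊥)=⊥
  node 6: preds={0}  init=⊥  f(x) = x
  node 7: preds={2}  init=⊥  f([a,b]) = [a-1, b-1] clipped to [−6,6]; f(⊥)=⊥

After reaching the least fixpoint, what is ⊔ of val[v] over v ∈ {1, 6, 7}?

Worklist (15 pops):
  #1 pop 0: in=[-4,4] → [-6,6] (was ⊥); enqueue []
  #2 pop 1: in=⊥ → ⊥ (no change)
  #3 pop 2: in=⊥ → [-3,-1] (was ⊥); enqueue [1]
  #4 pop 3: in=[-3,-1] → [-5,4] (was [-4,4]); enqueue [0]
  #5 pop 4: in=[-5,4] → [-5,4] (was [-3,-2]); enqueue []
  #6 pop 5: in=⊥ → [0,3] (no change)
  #7 pop 6: in=[-6,6] → [-6,6] (was ⊥); enqueue [2,5]
  #8 pop 7: in=[-3,-1] → [-4,-2] (was ⊥); enqueue []
  #9 pop 1: in=[-6,6] → [-6,6] (was ⊥); enqueue [3]
  #10 pop 0: in=[-6,6] → [-6,6] (no change)
  #11 pop 2: in=[-6,6] → [-3,-1] (no change)
  #12 pop 5: in=[-6,6] → [-6,5] (was [0,3]); enqueue [4]
  #13 pop 3: in=[-6,6] → [-6,4] (was [-5,4]); enqueue [0]
  #14 pop 4: in=[-6,5] → [-6,5] (was [-5,4]); enqueue []
  #15 pop 0: in=[-6,6] → [-6,6] (no change)

Fixpoint:
  val[0] = [-6,6]
  val[1] = [-6,6]
  val[2] = [-3,-1]
  val[3] = [-6,4]
  val[4] = [-6,5]
  val[5] = [-6,5]
  val[6] = [-6,6]
  val[7] = [-4,-2]

[-6,6]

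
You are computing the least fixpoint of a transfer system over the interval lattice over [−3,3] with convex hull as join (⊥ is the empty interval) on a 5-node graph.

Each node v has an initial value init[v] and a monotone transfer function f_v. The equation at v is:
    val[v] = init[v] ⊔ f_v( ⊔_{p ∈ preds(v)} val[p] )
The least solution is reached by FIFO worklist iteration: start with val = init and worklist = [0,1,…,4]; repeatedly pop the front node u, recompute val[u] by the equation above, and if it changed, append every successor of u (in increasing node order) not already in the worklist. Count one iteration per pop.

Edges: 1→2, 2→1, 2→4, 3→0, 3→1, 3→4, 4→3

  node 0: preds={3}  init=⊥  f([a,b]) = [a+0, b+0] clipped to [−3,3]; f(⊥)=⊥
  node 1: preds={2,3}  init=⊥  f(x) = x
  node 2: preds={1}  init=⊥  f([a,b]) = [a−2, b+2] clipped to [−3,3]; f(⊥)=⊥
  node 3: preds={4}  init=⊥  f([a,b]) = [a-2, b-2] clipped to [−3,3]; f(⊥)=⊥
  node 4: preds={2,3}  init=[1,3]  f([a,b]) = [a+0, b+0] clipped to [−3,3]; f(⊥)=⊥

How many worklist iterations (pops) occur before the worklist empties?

Trace (14 dequeues):
  [1] u=0 | in ⊥ | out ⊥ | ==
  [2] u=1 | in ⊥ | out ⊥ | ==
  [3] u=2 | in ⊥ | out ⊥ | ==
  [4] u=3 | in [1,3] | out [-1,1] | prev ⊥ | push {0,1}
  [5] u=4 | in [-1,1] | out [-1,3] | prev [1,3] | push {3}
  [6] u=0 | in [-1,1] | out [-1,1] | prev ⊥ | push {}
  [7] u=1 | in [-1,1] | out [-1,1] | prev ⊥ | push {2}
  [8] u=3 | in [-1,3] | out [-3,1] | prev [-1,1] | push {0,1,4}
  [9] u=2 | in [-1,1] | out [-3,3] | prev ⊥ | push {}
  [10] u=0 | in [-3,1] | out [-3,1] | prev [-1,1] | push {}
  [11] u=1 | in [-3,3] | out [-3,3] | prev [-1,1] | push {2}
  [12] u=4 | in [-3,3] | out [-3,3] | prev [-1,3] | push {3}
  [13] u=2 | in [-3,3] | out [-3,3] | ==
  [14] u=3 | in [-3,3] | out [-3,1] | ==

Converged values:
  [0] [-3,1]
  [1] [-3,3]
  [2] [-3,3]
  [3] [-3,1]
  [4] [-3,3]

14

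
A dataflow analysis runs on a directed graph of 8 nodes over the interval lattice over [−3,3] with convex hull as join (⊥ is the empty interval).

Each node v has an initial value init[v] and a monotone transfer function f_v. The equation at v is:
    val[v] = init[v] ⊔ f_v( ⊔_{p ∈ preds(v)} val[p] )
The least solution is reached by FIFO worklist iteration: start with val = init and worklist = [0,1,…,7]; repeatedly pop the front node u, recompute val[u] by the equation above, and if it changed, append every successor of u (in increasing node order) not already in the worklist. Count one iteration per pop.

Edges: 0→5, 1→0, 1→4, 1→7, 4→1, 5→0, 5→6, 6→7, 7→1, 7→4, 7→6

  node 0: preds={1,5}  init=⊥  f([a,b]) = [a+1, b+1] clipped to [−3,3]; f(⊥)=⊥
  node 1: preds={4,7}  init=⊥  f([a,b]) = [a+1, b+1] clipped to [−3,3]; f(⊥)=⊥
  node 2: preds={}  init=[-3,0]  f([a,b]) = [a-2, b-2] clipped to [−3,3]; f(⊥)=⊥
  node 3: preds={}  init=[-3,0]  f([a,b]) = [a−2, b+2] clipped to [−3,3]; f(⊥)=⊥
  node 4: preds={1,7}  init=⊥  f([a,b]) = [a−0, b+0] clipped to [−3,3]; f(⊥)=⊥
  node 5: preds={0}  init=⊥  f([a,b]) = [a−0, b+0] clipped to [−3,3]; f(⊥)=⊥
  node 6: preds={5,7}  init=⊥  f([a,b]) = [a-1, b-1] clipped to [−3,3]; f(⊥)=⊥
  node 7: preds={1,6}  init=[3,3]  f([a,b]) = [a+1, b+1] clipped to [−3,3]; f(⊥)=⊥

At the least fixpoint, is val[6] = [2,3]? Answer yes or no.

no

Worklist (13 pops):
  #1 pop 0: in=⊥ → ⊥ (no change)
  #2 pop 1: in=[3,3] → [3,3] (was ⊥); enqueue [0]
  #3 pop 2: in=⊥ → [-3,0] (no change)
  #4 pop 3: in=⊥ → [-3,0] (no change)
  #5 pop 4: in=[3,3] → [3,3] (was ⊥); enqueue [1]
  #6 pop 5: in=⊥ → ⊥ (no change)
  #7 pop 6: in=[3,3] → [2,2] (was ⊥); enqueue []
  #8 pop 7: in=[2,3] → [3,3] (no change)
  #9 pop 0: in=[3,3] → [3,3] (was ⊥); enqueue [5]
  #10 pop 1: in=[3,3] → [3,3] (no change)
  #11 pop 5: in=[3,3] → [3,3] (was ⊥); enqueue [0,6]
  #12 pop 0: in=[3,3] → [3,3] (no change)
  #13 pop 6: in=[3,3] → [2,2] (no change)

Fixpoint:
  val[0] = [3,3]
  val[1] = [3,3]
  val[2] = [-3,0]
  val[3] = [-3,0]
  val[4] = [3,3]
  val[5] = [3,3]
  val[6] = [2,2]
  val[7] = [3,3]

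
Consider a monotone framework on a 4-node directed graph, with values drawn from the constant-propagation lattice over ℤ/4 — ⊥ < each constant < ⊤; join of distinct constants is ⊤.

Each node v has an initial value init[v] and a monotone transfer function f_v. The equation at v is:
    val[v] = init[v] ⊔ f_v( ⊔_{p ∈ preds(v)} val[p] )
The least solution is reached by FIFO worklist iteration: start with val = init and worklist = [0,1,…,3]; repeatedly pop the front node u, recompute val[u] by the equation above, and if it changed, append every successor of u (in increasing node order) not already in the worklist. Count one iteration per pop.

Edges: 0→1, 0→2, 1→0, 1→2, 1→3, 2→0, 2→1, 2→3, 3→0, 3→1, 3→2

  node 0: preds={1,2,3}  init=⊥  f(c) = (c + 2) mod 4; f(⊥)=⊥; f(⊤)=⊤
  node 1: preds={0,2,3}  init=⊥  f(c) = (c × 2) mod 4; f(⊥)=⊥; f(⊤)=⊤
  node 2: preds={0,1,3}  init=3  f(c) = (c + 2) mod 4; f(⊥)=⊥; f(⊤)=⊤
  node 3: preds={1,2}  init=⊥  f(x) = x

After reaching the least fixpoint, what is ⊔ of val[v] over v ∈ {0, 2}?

Iteration log — 7 steps:
  step 1. node 0  ⊔preds=3  new=1  old=⊥  +wl: 
  step 2. node 1  ⊔preds=⊤  new=⊤  old=⊥  +wl: 0
  step 3. node 2  ⊔preds=⊤  new=⊤  old=3  +wl: 1
  step 4. node 3  ⊔preds=⊤  new=⊤  old=⊥  +wl: 2
  step 5. node 0  ⊔preds=⊤  new=⊤  old=1  +wl: 
  step 6. node 1  ⊔preds=⊤  new=⊤  stable
  step 7. node 2  ⊔preds=⊤  new=⊤  stable

Least fixpoint reached:
  node 0: ⊤
  node 1: ⊤
  node 2: ⊤
  node 3: ⊤

⊤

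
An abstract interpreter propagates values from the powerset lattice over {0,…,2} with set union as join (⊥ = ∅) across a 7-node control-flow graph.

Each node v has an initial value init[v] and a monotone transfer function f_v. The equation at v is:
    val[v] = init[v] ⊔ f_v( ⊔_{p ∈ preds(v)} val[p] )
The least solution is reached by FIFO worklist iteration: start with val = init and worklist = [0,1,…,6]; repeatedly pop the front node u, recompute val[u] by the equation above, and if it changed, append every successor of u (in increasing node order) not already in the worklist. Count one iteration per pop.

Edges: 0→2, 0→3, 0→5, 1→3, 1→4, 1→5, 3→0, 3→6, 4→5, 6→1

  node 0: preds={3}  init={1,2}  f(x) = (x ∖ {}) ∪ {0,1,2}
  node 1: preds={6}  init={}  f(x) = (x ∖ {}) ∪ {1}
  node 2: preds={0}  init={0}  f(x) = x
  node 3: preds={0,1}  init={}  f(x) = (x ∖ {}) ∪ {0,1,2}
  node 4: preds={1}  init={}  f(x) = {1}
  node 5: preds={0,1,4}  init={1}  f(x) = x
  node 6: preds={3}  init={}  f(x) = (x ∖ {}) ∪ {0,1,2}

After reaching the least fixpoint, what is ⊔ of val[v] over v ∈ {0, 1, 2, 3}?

Iteration log — 12 steps:
  step 1. node 0  ⊔preds={}  new={0,1,2}  old={1,2}  +wl: 
  step 2. node 1  ⊔preds={}  new={1}  old={}  +wl: 
  step 3. node 2  ⊔preds={0,1,2}  new={0,1,2}  old={0}  +wl: 
  step 4. node 3  ⊔preds={0,1,2}  new={0,1,2}  old={}  +wl: 0
  step 5. node 4  ⊔preds={1}  new={1}  old={}  +wl: 
  step 6. node 5  ⊔preds={0,1,2}  new={0,1,2}  old={1}  +wl: 
  step 7. node 6  ⊔preds={0,1,2}  new={0,1,2}  old={}  +wl: 1
  step 8. node 0  ⊔preds={0,1,2}  new={0,1,2}  stable
  step 9. node 1  ⊔preds={0,1,2}  new={0,1,2}  old={1}  +wl: 3,4,5
  step 10. node 3  ⊔preds={0,1,2}  new={0,1,2}  stable
  step 11. node 4  ⊔preds={0,1,2}  new={1}  stable
  step 12. node 5  ⊔preds={0,1,2}  new={0,1,2}  stable

Least fixpoint reached:
  node 0: {0,1,2}
  node 1: {0,1,2}
  node 2: {0,1,2}
  node 3: {0,1,2}
  node 4: {1}
  node 5: {0,1,2}
  node 6: {0,1,2}

{0,1,2}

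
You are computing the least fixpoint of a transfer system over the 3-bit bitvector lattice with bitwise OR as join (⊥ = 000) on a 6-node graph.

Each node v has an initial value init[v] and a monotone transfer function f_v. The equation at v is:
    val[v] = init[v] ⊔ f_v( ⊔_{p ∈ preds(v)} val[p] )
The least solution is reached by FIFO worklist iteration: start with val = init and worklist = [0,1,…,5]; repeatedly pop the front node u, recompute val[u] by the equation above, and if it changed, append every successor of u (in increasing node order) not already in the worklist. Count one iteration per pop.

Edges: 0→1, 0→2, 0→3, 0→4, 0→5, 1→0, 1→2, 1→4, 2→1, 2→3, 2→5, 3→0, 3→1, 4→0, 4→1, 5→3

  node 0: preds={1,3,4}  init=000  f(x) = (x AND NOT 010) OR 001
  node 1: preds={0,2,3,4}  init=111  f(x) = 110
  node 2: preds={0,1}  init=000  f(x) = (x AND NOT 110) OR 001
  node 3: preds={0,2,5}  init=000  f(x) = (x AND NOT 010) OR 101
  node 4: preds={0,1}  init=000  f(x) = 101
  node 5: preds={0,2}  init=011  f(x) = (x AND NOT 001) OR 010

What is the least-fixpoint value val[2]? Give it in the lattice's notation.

Trace (9 dequeues):
  [1] u=0 | in 111 | out 101 | prev 000 | push {}
  [2] u=1 | in 101 | out 111 | ==
  [3] u=2 | in 111 | out 001 | prev 000 | push {1}
  [4] u=3 | in 111 | out 101 | prev 000 | push {0}
  [5] u=4 | in 111 | out 101 | prev 000 | push {}
  [6] u=5 | in 101 | out 111 | prev 011 | push {3}
  [7] u=1 | in 101 | out 111 | ==
  [8] u=0 | in 111 | out 101 | ==
  [9] u=3 | in 111 | out 101 | ==

Converged values:
  [0] 101
  [1] 111
  [2] 001
  [3] 101
  [4] 101
  [5] 111

001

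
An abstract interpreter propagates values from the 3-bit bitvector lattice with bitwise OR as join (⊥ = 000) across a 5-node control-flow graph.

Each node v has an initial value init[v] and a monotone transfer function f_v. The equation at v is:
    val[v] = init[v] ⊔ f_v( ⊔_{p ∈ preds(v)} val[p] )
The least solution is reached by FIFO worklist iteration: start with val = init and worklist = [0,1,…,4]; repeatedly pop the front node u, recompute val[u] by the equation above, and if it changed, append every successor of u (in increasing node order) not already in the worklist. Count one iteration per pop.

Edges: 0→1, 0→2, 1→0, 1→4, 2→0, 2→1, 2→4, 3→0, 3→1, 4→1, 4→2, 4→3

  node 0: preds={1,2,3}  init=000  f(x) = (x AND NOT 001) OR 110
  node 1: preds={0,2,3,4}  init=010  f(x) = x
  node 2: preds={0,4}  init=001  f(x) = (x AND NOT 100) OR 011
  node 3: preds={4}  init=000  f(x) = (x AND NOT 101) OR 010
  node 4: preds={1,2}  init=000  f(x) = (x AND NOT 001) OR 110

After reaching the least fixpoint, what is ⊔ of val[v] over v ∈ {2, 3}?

Iteration log — 9 steps:
  step 1. node 0  ⊔preds=011  new=110  old=000  +wl: 
  step 2. node 1  ⊔preds=111  new=111  old=010  +wl: 0
  step 3. node 2  ⊔preds=110  new=011  old=001  +wl: 1
  step 4. node 3  ⊔preds=000  new=010  old=000  +wl: 
  step 5. node 4  ⊔preds=111  new=110  old=000  +wl: 2,3
  step 6. node 0  ⊔preds=111  new=110  stable
  step 7. node 1  ⊔preds=111  new=111  stable
  step 8. node 2  ⊔preds=110  new=011  stable
  step 9. node 3  ⊔preds=110  new=010  stable

Least fixpoint reached:
  node 0: 110
  node 1: 111
  node 2: 011
  node 3: 010
  node 4: 110

011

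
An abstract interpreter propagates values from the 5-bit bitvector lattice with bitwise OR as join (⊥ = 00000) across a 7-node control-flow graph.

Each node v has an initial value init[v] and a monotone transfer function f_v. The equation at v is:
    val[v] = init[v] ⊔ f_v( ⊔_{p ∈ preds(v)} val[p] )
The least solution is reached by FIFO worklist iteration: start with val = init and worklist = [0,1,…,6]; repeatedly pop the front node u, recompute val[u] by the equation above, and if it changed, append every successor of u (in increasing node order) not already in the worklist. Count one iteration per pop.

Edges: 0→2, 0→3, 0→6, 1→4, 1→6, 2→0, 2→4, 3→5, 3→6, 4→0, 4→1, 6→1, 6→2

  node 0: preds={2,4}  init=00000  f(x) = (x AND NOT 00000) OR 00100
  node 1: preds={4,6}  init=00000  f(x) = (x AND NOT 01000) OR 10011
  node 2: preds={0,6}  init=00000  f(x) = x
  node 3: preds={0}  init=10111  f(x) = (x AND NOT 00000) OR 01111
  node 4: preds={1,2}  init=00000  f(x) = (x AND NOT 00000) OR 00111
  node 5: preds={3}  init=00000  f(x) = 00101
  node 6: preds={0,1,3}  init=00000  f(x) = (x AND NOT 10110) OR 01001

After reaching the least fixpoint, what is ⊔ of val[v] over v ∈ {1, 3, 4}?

Iteration log — 18 steps:
  step 1. node 0  ⊔preds=00000  new=00100  old=00000  +wl: 
  step 2. node 1  ⊔preds=00000  new=10011  old=00000  +wl: 
  step 3. node 2  ⊔preds=00100  new=00100  old=00000  +wl: 0
  step 4. node 3  ⊔preds=00100  new=11111  old=10111  +wl: 
  step 5. node 4  ⊔preds=10111  new=10111  old=00000  +wl: 1
  step 6. node 5  ⊔preds=11111  new=00101  old=00000  +wl: 
  step 7. node 6  ⊔preds=11111  new=01001  old=00000  +wl: 2
  step 8. node 0  ⊔preds=10111  new=10111  old=00100  +wl: 3,6
  step 9. node 1  ⊔preds=11111  new=10111  old=10011  +wl: 4
  step 10. node 2  ⊔preds=11111  new=11111  old=00100  +wl: 0
  step 11. node 3  ⊔preds=10111  new=11111  stable
  step 12. node 6  ⊔preds=11111  new=01001  stable
  step 13. node 4  ⊔preds=11111  new=11111  old=10111  +wl: 1
  step 14. node 0  ⊔preds=11111  new=11111  old=10111  +wl: 2,3,6
  step 15. node 1  ⊔preds=11111  new=10111  stable
  step 16. node 2  ⊔preds=11111  new=11111  stable
  step 17. node 3  ⊔preds=11111  new=11111  stable
  step 18. node 6  ⊔preds=11111  new=01001  stable

Least fixpoint reached:
  node 0: 11111
  node 1: 10111
  node 2: 11111
  node 3: 11111
  node 4: 11111
  node 5: 00101
  node 6: 01001

11111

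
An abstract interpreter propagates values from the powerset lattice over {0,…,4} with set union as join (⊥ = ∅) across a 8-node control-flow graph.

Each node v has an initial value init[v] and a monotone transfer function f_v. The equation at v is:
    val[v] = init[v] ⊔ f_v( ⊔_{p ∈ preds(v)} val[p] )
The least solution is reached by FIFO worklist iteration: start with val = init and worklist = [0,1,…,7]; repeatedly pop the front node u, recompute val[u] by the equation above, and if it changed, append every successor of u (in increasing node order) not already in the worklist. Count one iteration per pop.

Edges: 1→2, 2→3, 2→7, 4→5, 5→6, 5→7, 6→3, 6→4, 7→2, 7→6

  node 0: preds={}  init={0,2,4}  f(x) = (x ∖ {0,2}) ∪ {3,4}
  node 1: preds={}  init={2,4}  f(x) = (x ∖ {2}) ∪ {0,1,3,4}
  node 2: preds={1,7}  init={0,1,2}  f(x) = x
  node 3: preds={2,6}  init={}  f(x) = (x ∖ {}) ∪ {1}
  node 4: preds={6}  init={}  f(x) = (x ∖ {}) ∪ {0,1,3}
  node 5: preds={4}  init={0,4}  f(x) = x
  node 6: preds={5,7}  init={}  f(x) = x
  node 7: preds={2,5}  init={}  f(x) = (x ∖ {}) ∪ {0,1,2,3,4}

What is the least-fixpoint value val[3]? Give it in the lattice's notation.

{0,1,2,3,4}

Trace (18 dequeues):
  [1] u=0 | in {} | out {0,2,3,4} | prev {0,2,4} | push {}
  [2] u=1 | in {} | out {0,1,2,3,4} | prev {2,4} | push {}
  [3] u=2 | in {0,1,2,3,4} | out {0,1,2,3,4} | prev {0,1,2} | push {}
  [4] u=3 | in {0,1,2,3,4} | out {0,1,2,3,4} | prev {} | push {}
  [5] u=4 | in {} | out {0,1,3} | prev {} | push {}
  [6] u=5 | in {0,1,3} | out {0,1,3,4} | prev {0,4} | push {}
  [7] u=6 | in {0,1,3,4} | out {0,1,3,4} | prev {} | push {3,4}
  [8] u=7 | in {0,1,2,3,4} | out {0,1,2,3,4} | prev {} | push {2,6}
  [9] u=3 | in {0,1,2,3,4} | out {0,1,2,3,4} | ==
  [10] u=4 | in {0,1,3,4} | out {0,1,3,4} | prev {0,1,3} | push {5}
  [11] u=2 | in {0,1,2,3,4} | out {0,1,2,3,4} | ==
  [12] u=6 | in {0,1,2,3,4} | out {0,1,2,3,4} | prev {0,1,3,4} | push {3,4}
  [13] u=5 | in {0,1,3,4} | out {0,1,3,4} | ==
  [14] u=3 | in {0,1,2,3,4} | out {0,1,2,3,4} | ==
  [15] u=4 | in {0,1,2,3,4} | out {0,1,2,3,4} | prev {0,1,3,4} | push {5}
  [16] u=5 | in {0,1,2,3,4} | out {0,1,2,3,4} | prev {0,1,3,4} | push {6,7}
  [17] u=6 | in {0,1,2,3,4} | out {0,1,2,3,4} | ==
  [18] u=7 | in {0,1,2,3,4} | out {0,1,2,3,4} | ==

Converged values:
  [0] {0,2,3,4}
  [1] {0,1,2,3,4}
  [2] {0,1,2,3,4}
  [3] {0,1,2,3,4}
  [4] {0,1,2,3,4}
  [5] {0,1,2,3,4}
  [6] {0,1,2,3,4}
  [7] {0,1,2,3,4}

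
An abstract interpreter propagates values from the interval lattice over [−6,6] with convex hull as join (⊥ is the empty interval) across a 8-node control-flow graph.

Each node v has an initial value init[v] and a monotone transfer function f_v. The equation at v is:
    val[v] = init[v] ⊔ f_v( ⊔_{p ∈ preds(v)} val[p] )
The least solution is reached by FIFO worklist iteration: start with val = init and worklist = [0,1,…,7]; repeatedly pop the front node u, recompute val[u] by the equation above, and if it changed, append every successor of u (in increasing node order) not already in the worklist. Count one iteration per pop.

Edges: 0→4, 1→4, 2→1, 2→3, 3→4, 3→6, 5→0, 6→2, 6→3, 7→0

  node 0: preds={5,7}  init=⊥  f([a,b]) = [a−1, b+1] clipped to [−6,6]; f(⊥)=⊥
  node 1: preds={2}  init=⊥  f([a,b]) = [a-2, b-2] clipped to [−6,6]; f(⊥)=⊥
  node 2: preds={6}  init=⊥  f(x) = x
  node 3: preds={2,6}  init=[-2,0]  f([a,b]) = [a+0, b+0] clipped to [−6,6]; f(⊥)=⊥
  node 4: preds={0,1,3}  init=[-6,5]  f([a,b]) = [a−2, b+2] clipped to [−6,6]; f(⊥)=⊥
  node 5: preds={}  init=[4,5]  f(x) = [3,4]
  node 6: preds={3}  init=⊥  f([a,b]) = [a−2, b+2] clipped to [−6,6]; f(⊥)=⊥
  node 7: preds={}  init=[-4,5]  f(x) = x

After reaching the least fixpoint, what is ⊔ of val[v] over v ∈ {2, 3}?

Worklist (24 pops):
  #1 pop 0: in=[-4,5] → [-5,6] (was ⊥); enqueue []
  #2 pop 1: in=⊥ → ⊥ (no change)
  #3 pop 2: in=⊥ → ⊥ (no change)
  #4 pop 3: in=⊥ → [-2,0] (no change)
  #5 pop 4: in=[-5,6] → [-6,6] (was [-6,5]); enqueue []
  #6 pop 5: in=⊥ → [3,5] (was [4,5]); enqueue [0]
  #7 pop 6: in=[-2,0] → [-4,2] (was ⊥); enqueue [2,3]
  #8 pop 7: in=⊥ → [-4,5] (no change)
  #9 pop 0: in=[-4,5] → [-5,6] (no change)
  #10 pop 2: in=[-4,2] → [-4,2] (was ⊥); enqueue [1]
  #11 pop 3: in=[-4,2] → [-4,2] (was [-2,0]); enqueue [4,6]
  #12 pop 1: in=[-4,2] → [-6,0] (was ⊥); enqueue []
  #13 pop 4: in=[-6,6] → [-6,6] (no change)
  #14 pop 6: in=[-4,2] → [-6,4] (was [-4,2]); enqueue [2,3]
  #15 pop 2: in=[-6,4] → [-6,4] (was [-4,2]); enqueue [1]
  #16 pop 3: in=[-6,4] → [-6,4] (was [-4,2]); enqueue [4,6]
  #17 pop 1: in=[-6,4] → [-6,2] (was [-6,0]); enqueue []
  #18 pop 4: in=[-6,6] → [-6,6] (no change)
  #19 pop 6: in=[-6,4] → [-6,6] (was [-6,4]); enqueue [2,3]
  #20 pop 2: in=[-6,6] → [-6,6] (was [-6,4]); enqueue [1]
  #21 pop 3: in=[-6,6] → [-6,6] (was [-6,4]); enqueue [4,6]
  #22 pop 1: in=[-6,6] → [-6,4] (was [-6,2]); enqueue []
  #23 pop 4: in=[-6,6] → [-6,6] (no change)
  #24 pop 6: in=[-6,6] → [-6,6] (no change)

Fixpoint:
  val[0] = [-5,6]
  val[1] = [-6,4]
  val[2] = [-6,6]
  val[3] = [-6,6]
  val[4] = [-6,6]
  val[5] = [3,5]
  val[6] = [-6,6]
  val[7] = [-4,5]

[-6,6]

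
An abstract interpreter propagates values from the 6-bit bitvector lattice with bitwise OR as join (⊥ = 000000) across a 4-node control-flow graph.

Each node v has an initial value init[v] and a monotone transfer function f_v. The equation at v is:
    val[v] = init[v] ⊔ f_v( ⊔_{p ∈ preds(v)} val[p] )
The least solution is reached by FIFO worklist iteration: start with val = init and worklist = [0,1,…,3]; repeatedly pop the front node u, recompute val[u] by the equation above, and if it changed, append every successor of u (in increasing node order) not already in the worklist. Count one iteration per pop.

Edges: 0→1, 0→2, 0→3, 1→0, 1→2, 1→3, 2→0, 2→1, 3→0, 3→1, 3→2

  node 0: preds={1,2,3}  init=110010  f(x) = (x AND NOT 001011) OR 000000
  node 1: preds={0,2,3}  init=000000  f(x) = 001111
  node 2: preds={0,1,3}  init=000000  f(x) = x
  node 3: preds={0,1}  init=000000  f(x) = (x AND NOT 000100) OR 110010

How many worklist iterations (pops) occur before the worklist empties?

8

Iteration log — 8 steps:
  step 1. node 0  ⊔preds=000000  new=110010  stable
  step 2. node 1  ⊔preds=110010  new=001111  old=000000  +wl: 0
  step 3. node 2  ⊔preds=111111  new=111111  old=000000  +wl: 1
  step 4. node 3  ⊔preds=111111  new=111011  old=000000  +wl: 2
  step 5. node 0  ⊔preds=111111  new=110110  old=110010  +wl: 3
  step 6. node 1  ⊔preds=111111  new=001111  stable
  step 7. node 2  ⊔preds=111111  new=111111  stable
  step 8. node 3  ⊔preds=111111  new=111011  stable

Least fixpoint reached:
  node 0: 110110
  node 1: 001111
  node 2: 111111
  node 3: 111011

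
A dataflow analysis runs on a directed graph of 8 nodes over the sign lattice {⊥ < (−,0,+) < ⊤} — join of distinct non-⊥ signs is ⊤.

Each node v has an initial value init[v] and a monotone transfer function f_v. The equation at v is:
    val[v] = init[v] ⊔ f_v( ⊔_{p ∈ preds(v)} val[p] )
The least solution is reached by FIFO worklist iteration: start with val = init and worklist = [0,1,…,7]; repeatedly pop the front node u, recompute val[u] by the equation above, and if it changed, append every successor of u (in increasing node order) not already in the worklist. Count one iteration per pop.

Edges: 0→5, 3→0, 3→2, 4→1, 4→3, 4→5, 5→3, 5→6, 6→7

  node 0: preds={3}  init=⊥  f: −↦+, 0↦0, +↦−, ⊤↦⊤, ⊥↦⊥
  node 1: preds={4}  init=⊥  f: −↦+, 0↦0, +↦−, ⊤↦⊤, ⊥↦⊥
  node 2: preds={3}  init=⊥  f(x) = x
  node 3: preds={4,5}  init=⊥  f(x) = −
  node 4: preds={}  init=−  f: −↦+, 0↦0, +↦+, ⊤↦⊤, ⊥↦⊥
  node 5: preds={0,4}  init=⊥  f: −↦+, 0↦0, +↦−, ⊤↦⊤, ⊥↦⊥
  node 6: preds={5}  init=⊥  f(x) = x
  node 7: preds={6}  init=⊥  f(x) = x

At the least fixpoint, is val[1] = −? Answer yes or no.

Iteration log — 15 steps:
  step 1. node 0  ⊔preds=⊥  new=⊥  stable
  step 2. node 1  ⊔preds=−  new=+  old=⊥  +wl: 
  step 3. node 2  ⊔preds=⊥  new=⊥  stable
  step 4. node 3  ⊔preds=−  new=−  old=⊥  +wl: 0,2
  step 5. node 4  ⊔preds=⊥  new=−  stable
  step 6. node 5  ⊔preds=−  new=+  old=⊥  +wl: 3
  step 7. node 6  ⊔preds=+  new=+  old=⊥  +wl: 
  step 8. node 7  ⊔preds=+  new=+  old=⊥  +wl: 
  step 9. node 0  ⊔preds=−  new=+  old=⊥  +wl: 5
  step 10. node 2  ⊔preds=−  new=−  old=⊥  +wl: 
  step 11. node 3  ⊔preds=⊤  new=−  stable
  step 12. node 5  ⊔preds=⊤  new=⊤  old=+  +wl: 3,6
  step 13. node 3  ⊔preds=⊤  new=−  stable
  step 14. node 6  ⊔preds=⊤  new=⊤  old=+  +wl: 7
  step 15. node 7  ⊔preds=⊤  new=⊤  old=+  +wl: 

Least fixpoint reached:
  node 0: +
  node 1: +
  node 2: −
  node 3: −
  node 4: −
  node 5: ⊤
  node 6: ⊤
  node 7: ⊤

no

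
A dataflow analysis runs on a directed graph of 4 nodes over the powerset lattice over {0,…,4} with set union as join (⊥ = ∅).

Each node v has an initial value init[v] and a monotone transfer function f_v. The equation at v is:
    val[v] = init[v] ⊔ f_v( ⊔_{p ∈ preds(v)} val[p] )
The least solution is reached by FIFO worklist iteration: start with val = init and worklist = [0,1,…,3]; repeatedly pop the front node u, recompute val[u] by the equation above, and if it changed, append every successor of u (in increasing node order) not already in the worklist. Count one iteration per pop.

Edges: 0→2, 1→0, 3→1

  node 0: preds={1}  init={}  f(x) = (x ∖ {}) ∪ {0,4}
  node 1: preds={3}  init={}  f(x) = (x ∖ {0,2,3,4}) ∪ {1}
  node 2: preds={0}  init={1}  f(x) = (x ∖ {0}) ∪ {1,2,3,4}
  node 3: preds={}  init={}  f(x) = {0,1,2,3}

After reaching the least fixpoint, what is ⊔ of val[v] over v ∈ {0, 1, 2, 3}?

Worklist (7 pops):
  #1 pop 0: in={} → {0,4} (was {}); enqueue []
  #2 pop 1: in={} → {1} (was {}); enqueue [0]
  #3 pop 2: in={0,4} → {1,2,3,4} (was {1}); enqueue []
  #4 pop 3: in={} → {0,1,2,3} (was {}); enqueue [1]
  #5 pop 0: in={1} → {0,1,4} (was {0,4}); enqueue [2]
  #6 pop 1: in={0,1,2,3} → {1} (no change)
  #7 pop 2: in={0,1,4} → {1,2,3,4} (no change)

Fixpoint:
  val[0] = {0,1,4}
  val[1] = {1}
  val[2] = {1,2,3,4}
  val[3] = {0,1,2,3}

{0,1,2,3,4}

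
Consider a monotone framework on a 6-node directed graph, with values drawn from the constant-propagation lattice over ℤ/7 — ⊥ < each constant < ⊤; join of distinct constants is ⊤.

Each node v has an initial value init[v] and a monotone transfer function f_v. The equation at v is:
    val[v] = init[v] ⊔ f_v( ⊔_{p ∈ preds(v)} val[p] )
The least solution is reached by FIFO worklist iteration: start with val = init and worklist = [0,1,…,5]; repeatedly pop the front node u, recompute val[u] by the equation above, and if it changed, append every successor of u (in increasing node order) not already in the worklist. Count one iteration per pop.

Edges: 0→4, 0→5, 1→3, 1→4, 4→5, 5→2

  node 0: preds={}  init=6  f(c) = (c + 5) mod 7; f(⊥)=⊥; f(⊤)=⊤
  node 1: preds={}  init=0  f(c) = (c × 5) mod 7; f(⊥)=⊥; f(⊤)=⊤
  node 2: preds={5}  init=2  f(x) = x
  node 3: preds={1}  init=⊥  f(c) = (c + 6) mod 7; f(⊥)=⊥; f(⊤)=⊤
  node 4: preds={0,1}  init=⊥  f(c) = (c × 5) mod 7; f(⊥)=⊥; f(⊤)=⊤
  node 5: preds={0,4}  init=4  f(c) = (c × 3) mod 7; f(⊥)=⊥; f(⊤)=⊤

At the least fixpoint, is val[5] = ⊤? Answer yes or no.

Iteration log — 7 steps:
  step 1. node 0  ⊔preds=⊥  new=6  stable
  step 2. node 1  ⊔preds=⊥  new=0  stable
  step 3. node 2  ⊔preds=4  new=⊤  old=2  +wl: 
  step 4. node 3  ⊔preds=0  new=6  old=⊥  +wl: 
  step 5. node 4  ⊔preds=⊤  new=⊤  old=⊥  +wl: 
  step 6. node 5  ⊔preds=⊤  new=⊤  old=4  +wl: 2
  step 7. node 2  ⊔preds=⊤  new=⊤  stable

Least fixpoint reached:
  node 0: 6
  node 1: 0
  node 2: ⊤
  node 3: 6
  node 4: ⊤
  node 5: ⊤

yes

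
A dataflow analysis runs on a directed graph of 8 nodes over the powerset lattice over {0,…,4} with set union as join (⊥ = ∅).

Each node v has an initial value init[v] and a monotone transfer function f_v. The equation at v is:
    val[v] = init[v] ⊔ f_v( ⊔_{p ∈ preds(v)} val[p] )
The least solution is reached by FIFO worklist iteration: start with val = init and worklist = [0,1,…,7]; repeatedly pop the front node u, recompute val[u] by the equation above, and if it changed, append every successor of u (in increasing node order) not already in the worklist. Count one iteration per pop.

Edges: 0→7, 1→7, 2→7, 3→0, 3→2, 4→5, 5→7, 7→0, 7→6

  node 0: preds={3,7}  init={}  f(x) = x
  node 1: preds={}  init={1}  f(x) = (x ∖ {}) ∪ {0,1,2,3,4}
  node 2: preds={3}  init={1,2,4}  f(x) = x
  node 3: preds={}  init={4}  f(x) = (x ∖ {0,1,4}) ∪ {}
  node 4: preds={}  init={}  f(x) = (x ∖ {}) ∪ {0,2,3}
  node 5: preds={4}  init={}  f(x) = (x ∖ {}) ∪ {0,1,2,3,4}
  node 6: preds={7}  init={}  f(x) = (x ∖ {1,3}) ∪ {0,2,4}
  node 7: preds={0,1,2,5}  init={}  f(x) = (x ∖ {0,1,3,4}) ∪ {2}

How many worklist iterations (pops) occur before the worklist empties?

11

Trace (11 dequeues):
  [1] u=0 | in {4} | out {4} | prev {} | push {}
  [2] u=1 | in {} | out {0,1,2,3,4} | prev {1} | push {}
  [3] u=2 | in {4} | out {1,2,4} | ==
  [4] u=3 | in {} | out {4} | ==
  [5] u=4 | in {} | out {0,2,3} | prev {} | push {}
  [6] u=5 | in {0,2,3} | out {0,1,2,3,4} | prev {} | push {}
  [7] u=6 | in {} | out {0,2,4} | prev {} | push {}
  [8] u=7 | in {0,1,2,3,4} | out {2} | prev {} | push {0,6}
  [9] u=0 | in {2,4} | out {2,4} | prev {4} | push {7}
  [10] u=6 | in {2} | out {0,2,4} | ==
  [11] u=7 | in {0,1,2,3,4} | out {2} | ==

Converged values:
  [0] {2,4}
  [1] {0,1,2,3,4}
  [2] {1,2,4}
  [3] {4}
  [4] {0,2,3}
  [5] {0,1,2,3,4}
  [6] {0,2,4}
  [7] {2}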